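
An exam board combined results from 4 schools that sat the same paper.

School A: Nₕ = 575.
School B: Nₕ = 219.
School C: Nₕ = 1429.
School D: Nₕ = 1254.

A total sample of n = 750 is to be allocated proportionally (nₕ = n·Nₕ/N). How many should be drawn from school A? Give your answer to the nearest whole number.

N = 575 + 219 + 1429 + 1254 = 3477.
n_A = 750·575/3477 = 124.029... → 124.

124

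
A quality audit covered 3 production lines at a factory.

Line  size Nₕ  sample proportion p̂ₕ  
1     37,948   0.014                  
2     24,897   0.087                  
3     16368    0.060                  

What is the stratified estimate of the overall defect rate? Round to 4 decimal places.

0.0464

Wₕ = Nₕ/N with N = 79213: 0.4791, 0.3143, 0.2066.
p̂_st = 0.4791·0.014 + 0.3143·0.087 + 0.2066·0.060 ≈ 0.046449... → 0.0464.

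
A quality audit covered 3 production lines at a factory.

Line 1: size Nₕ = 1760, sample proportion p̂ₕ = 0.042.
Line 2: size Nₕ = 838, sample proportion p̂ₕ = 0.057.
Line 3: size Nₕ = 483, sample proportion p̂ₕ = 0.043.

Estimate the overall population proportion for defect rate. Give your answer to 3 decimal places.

Wₕ = Nₕ/N with N = 3081: 0.5712, 0.2720, 0.1568.
p̂_st = 0.5712·0.042 + 0.2720·0.057 + 0.1568·0.043 ≈ 0.04624... → 0.046.

0.046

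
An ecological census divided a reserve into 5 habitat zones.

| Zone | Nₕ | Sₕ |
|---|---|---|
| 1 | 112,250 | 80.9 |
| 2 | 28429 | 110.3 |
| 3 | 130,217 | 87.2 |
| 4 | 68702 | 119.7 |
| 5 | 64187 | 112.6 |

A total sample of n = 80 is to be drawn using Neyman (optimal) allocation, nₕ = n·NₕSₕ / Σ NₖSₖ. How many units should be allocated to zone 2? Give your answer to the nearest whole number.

6

Σ NₕSₕ = 112250·80.9 + 28429·110.3 + 130217·87.2 + 68702·119.7 + 64187·112.6 = 39022751.7.
Share for 2: 3135718.7/39022751.7 = 0.08036.
n_2 = 80 × 0.08036 = 6.428... → 6.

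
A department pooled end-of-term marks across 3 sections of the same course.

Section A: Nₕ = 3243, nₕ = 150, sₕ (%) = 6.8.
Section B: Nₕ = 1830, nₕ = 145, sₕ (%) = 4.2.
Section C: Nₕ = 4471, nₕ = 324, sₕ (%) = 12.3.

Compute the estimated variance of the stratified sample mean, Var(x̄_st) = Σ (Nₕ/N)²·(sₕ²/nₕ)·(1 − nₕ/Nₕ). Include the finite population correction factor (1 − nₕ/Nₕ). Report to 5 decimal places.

N = 9544; Wₕ = Nₕ/N.
section A: (3243/9544)²·6.8²/150·(1 − 150/3243) = 0.03394631
section B: (1830/9544)²·4.2²/145·(1 − 145/1830) = 0.00411833
section C: (4471/9544)²·12.3²/324·(1 − 324/4471) = 0.09504802
Sum = 0.13311265 → 0.13311.

0.13311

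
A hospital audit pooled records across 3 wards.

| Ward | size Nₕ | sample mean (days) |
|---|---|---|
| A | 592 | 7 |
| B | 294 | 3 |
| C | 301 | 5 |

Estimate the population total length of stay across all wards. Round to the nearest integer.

6531

A: 592·7 = 4144
B: 294·3 = 882
C: 301·5 = 1505
τ̂ = Σ Nₕx̄ₕ = 6531.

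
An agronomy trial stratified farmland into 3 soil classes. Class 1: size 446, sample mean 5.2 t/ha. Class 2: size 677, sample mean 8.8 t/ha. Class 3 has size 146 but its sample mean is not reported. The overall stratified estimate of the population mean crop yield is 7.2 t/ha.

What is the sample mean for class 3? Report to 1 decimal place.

N = 446 + 677 + 146 = 1269.
Overall total = μ·N = 7.2·1269 = 9136.8.
Subtract the known strata: 446·5.2 + 677·8.8 = 8276.8.
Remaining total for class 3: 9136.8 − 8276.8 = 860.
Divide by its size: 860 / 146 = 5.890... → 5.9.

5.9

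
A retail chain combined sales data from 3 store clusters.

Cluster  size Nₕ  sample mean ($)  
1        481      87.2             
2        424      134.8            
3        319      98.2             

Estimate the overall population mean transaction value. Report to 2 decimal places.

N = 481 + 424 + 319 = 1224.
Weight each subgroup mean by Nₕ/N and sum.
Σ Nₕx̄ₕ = 481·87.2 + 424·134.8 + 319·98.2 = 41943.2 + 57155.2 + 31325.8 = 130424.2.
Divide by N: 130424.2 / 1224 = 106.5557... → 106.56.

106.56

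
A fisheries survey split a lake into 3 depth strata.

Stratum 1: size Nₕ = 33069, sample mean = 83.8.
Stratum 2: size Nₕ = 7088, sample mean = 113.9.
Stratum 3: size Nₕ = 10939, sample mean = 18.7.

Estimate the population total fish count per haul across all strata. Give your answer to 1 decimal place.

Estimate total by summing Nₕ·x̄ₕ over strata.
33069·83.8 + 7088·113.9 + 10939·18.7 = 2771182.2 + 807323.2 + 204559.3 = 3783064.7.

3783064.7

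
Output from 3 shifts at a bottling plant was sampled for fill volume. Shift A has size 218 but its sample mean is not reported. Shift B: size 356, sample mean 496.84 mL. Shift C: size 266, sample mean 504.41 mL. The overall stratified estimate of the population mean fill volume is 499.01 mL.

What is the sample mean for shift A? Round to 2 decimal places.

495.96

Σ Nₕx̄ₕ = N·μ, so 218·x̄_A = 840·499.01 − (356·496.84 + 266·504.41).
= 419168.4 − 311048.1 = 108120.3.
x̄_A = 108120.3 / 218 = 495.9647... → 495.96.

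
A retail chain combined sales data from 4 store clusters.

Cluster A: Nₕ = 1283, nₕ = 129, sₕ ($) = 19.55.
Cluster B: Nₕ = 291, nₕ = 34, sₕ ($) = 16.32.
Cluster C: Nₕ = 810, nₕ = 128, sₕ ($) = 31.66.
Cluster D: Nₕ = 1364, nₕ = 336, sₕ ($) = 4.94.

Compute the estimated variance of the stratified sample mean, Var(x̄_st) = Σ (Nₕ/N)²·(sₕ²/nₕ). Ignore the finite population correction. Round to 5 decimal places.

N = 3748. Term for each stratum: Wₕ²sₕ²/nₕ.
Var(x̄_st) = 0.34718261 + 0.04722242 + 0.36574864 + 0.00961932 = 0.76977298 → 0.76977.

0.76977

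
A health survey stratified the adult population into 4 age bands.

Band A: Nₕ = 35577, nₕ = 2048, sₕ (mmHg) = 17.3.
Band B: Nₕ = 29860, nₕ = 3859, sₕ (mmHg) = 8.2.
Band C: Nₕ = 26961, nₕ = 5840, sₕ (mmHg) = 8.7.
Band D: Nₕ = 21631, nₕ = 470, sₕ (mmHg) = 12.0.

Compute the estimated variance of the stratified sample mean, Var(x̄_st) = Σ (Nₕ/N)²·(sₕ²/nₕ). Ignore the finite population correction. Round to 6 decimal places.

0.027170

N = 114029. Term for each stratum: Wₕ²sₕ²/nₕ.
Var(x̄_st) = 0.014225589 + 0.001194818 + 0.000724548 + 0.011025218 = 0.027170174 → 0.027170.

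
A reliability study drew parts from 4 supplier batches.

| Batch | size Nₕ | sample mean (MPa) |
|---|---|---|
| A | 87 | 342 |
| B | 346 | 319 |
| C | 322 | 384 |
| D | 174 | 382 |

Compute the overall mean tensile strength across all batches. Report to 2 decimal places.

N = 87 + 346 + 322 + 174 = 929.
The stratified mean weights each stratum mean by its population share Nₕ/N.
Σ Nₕx̄ₕ = 87·342 + 346·319 + 322·384 + 174·382 = 29754 + 110374 + 123648 + 66468 = 330244.
Divide by N: 330244 / 929 = 355.4833... → 355.48.

355.48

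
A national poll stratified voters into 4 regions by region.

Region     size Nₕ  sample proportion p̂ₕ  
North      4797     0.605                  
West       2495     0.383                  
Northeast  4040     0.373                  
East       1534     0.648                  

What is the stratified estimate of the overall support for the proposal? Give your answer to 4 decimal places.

0.4942

Wₕ = Nₕ/N with N = 12866: 0.3728, 0.1939, 0.3140, 0.1192.
p̂_st = 0.3728·0.605 + 0.1939·0.383 + 0.3140·0.373 + 0.1192·0.648 ≈ 0.494227... → 0.4942.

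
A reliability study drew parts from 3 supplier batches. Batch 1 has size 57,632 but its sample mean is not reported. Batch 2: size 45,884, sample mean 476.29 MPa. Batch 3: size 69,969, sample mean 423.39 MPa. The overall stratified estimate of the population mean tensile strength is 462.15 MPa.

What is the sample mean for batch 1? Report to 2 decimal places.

N = 57632 + 45884 + 69969 = 173485.
Overall total = μ·N = 462.15·173485 = 80176092.75.
Subtract the known strata: 45884·476.29 + 69969·423.39 = 51478265.27.
Remaining total for batch 1: 80176092.75 − 51478265.27 = 28697827.48.
Divide by its size: 28697827.48 / 57632 = 497.9495... → 497.95.

497.95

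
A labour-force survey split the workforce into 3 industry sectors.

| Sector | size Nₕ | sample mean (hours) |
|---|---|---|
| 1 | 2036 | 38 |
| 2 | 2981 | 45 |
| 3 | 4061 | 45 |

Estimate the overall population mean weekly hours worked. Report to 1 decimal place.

x̄_st = (Σ Nₕx̄ₕ) / (Σ Nₕ) = (2036·38 + 2981·45 + 4061·45) / 9078
= 394258 / 9078 = 43.430... → 43.4.

43.4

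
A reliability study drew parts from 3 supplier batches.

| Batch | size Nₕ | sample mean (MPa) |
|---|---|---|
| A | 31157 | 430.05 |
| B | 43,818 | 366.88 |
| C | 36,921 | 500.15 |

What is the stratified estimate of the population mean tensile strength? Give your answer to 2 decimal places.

428.44

x̄_st = (Σ Nₕx̄ₕ) / (Σ Nₕ) = (31157·430.05 + 43818·366.88 + 36921·500.15) / 111896
= 47941053.84 / 111896 = 428.4430... → 428.44.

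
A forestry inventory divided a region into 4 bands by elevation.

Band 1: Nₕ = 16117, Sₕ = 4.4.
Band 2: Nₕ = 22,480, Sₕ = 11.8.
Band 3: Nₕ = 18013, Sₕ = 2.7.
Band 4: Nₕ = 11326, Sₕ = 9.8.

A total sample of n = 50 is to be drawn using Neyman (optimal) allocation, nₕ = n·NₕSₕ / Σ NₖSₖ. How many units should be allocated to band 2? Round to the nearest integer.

Σ NₕSₕ = 16117·4.4 + 22480·11.8 + 18013·2.7 + 11326·9.8 = 495808.7.
Share for 2: 265264/495808.7 = 0.53501.
n_2 = 50 × 0.53501 = 26.751... → 27.

27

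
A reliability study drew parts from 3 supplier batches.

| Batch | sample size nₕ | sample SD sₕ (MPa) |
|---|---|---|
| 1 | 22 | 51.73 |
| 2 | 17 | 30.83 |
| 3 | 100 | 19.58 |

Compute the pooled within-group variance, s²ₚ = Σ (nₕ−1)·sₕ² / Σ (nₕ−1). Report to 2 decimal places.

804.10

1: (22−1)·51.73² = 21·2675.9929 = 56195.8509
2: (17−1)·30.83² = 16·950.4889 = 15207.8224
3: (100−1)·19.58² = 99·383.3764 = 37954.2636
Numerator = 109357.9369; denominator = Σ(nₕ−1) = 136.
s²ₚ = 109357.9369/136 = 804.1025... → 804.10.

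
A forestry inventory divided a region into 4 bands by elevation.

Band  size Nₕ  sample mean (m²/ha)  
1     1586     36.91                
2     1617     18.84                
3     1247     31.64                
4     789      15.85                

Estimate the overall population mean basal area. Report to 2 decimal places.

N = 5239; weights Wₕ = Nₕ/N = (0.3027, 0.3086, 0.2380, 0.1506).
x̄_st = Σ Wₕ·x̄ₕ = 0.3027·36.91 + 0.3086·18.84 + 0.2380·31.64 + 0.1506·15.85 ≈ 26.9067...
→ 26.91.

26.91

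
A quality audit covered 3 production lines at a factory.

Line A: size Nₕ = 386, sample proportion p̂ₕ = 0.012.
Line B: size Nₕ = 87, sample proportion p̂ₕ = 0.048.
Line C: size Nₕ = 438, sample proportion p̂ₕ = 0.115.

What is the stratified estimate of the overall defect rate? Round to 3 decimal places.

0.065

Wₕ = Nₕ/N with N = 911: 0.4237, 0.0955, 0.4808.
p̂_st = 0.4237·0.012 + 0.0955·0.048 + 0.4808·0.115 ≈ 0.06496... → 0.065.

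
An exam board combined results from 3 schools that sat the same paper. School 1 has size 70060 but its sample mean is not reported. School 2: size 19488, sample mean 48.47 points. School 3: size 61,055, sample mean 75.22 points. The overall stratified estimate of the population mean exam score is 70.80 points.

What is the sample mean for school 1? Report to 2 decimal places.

N = 70060 + 19488 + 61055 = 150603.
Overall total = μ·N = 70.80·150603 = 10662692.4.
Subtract the known strata: 19488·48.47 + 61055·75.22 = 5537140.46.
Remaining total for school 1: 10662692.4 − 5537140.46 = 5125551.94.
Divide by its size: 5125551.94 / 70060 = 73.1595... → 73.16.

73.16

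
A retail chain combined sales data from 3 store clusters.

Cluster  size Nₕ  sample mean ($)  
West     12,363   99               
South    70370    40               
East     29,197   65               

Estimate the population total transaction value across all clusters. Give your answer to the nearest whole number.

West: 12363·99 = 1223937
South: 70370·40 = 2814800
East: 29197·65 = 1897805
τ̂ = Σ Nₕx̄ₕ = 5936542.

5936542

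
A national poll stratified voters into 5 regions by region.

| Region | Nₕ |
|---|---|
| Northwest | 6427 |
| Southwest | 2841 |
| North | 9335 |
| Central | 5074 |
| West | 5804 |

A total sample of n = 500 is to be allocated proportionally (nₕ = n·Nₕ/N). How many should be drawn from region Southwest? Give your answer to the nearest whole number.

48

Share of region Southwest = 2841/29481 = 0.09637.
Allocate 500 × 0.09637 = 48.184... → 48.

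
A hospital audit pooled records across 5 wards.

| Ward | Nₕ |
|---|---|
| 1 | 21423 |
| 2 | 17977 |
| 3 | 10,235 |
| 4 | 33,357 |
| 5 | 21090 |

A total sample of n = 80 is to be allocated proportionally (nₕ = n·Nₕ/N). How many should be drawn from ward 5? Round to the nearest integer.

16

Share of ward 5 = 21090/104082 = 0.20263.
Allocate 80 × 0.20263 = 16.210... → 16.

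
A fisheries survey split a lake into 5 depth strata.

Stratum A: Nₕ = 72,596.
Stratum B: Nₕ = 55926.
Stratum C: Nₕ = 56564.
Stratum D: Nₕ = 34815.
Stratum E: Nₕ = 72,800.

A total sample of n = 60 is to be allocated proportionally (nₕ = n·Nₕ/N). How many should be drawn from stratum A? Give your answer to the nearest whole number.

15

Share of stratum A = 72596/292701 = 0.24802.
Allocate 60 × 0.24802 = 14.881... → 15.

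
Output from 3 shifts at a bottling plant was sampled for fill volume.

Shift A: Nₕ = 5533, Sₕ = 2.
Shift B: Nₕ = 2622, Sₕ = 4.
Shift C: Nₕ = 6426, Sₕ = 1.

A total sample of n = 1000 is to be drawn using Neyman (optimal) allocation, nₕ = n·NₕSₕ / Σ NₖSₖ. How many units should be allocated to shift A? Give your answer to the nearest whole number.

395

Σ NₕSₕ = 5533·2 + 2622·4 + 6426·1 = 27980.
Share for A: 11066/27980 = 0.39550.
n_A = 1000 × 0.39550 = 395.497... → 395.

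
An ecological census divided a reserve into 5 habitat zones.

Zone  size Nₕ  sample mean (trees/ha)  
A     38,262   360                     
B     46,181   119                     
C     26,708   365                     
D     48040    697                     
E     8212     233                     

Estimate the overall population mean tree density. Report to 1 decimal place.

N = 167403; weights Wₕ = Nₕ/N = (0.2286, 0.2759, 0.1595, 0.2870, 0.0491).
x̄_st = Σ Wₕ·x̄ₕ = 0.2286·360 + 0.2759·119 + 0.1595·365 + 0.2870·697 + 0.0491·233 ≈ 384.793...
→ 384.8.

384.8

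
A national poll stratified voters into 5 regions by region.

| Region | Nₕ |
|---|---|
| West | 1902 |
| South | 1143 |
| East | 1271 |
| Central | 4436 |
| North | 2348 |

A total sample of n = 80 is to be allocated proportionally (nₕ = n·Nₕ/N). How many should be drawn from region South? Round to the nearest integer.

8

N = 1902 + 1143 + 1271 + 4436 + 2348 = 11100.
n_South = 80·1143/11100 = 8.238... → 8.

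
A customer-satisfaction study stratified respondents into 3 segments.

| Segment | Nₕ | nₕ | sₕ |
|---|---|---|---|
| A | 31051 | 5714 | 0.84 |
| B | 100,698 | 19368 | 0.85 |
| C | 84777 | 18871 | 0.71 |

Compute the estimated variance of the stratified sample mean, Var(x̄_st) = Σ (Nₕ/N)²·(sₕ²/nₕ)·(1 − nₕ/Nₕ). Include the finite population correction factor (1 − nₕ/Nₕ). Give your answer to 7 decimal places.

N = 216526. Term for each stratum: Wₕ²sₕ²/nₕ·(1−nₕ/Nₕ).
Var(x̄_st) = 0.0000020722 + 0.0000065164 + 0.0000031835 = 0.0000117720 → 0.0000118.

0.0000118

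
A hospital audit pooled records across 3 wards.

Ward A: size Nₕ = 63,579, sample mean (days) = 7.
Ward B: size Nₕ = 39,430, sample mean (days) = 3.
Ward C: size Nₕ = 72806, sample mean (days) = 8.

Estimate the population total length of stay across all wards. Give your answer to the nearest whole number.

1145791

A: 63579·7 = 445053
B: 39430·3 = 118290
C: 72806·8 = 582448
τ̂ = Σ Nₕx̄ₕ = 1145791.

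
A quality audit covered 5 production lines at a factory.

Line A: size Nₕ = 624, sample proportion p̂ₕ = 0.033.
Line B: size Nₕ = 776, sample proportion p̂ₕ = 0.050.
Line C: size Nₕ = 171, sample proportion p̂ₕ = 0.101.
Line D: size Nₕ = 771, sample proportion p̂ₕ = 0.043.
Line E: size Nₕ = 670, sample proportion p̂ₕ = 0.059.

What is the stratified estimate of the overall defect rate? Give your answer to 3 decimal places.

N = 624 + 776 + 171 + 771 + 670 = 3012.
Overall proportion = Σ (Nₕ/N)·p̂ₕ.
Σ Nₕp̂ₕ = 20.592 + 38.8 + 17.271 + 33.153 + 39.53 = 149.346.
149.346 / 3012 = 0.04958... → 0.050.

0.050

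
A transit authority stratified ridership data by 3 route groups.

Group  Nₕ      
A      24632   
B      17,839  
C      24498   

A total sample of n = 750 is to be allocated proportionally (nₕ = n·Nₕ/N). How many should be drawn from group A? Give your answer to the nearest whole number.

Share of group A = 24632/66969 = 0.36781.
Allocate 750 × 0.36781 = 275.859... → 276.

276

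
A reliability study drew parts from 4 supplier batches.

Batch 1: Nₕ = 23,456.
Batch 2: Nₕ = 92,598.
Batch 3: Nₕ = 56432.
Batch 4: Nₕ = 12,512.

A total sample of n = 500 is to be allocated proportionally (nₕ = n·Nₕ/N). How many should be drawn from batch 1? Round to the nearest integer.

Share of batch 1 = 23456/184998 = 0.12679.
Allocate 500 × 0.12679 = 63.395... → 63.

63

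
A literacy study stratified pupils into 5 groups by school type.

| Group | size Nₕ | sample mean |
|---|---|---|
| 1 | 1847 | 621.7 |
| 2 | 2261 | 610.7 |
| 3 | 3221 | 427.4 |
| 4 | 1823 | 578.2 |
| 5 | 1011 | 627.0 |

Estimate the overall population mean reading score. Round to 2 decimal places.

x̄_st = (Σ Nₕx̄ₕ) / (Σ Nₕ) = (1847·621.7 + 2261·610.7 + 3221·427.4 + 1823·578.2 + 1011·627.0) / 10163
= 5593683.6 / 10163 = 550.3969... → 550.40.

550.40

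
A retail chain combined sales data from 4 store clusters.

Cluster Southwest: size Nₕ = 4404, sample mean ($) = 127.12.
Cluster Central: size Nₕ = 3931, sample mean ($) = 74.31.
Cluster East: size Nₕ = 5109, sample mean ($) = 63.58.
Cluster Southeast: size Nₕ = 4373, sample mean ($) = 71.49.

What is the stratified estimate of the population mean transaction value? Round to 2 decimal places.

83.59

N = 17817; weights Wₕ = Nₕ/N = (0.2472, 0.2206, 0.2867, 0.2454).
x̄_st = Σ Wₕ·x̄ₕ = 0.2472·127.12 + 0.2206·74.31 + 0.2867·63.58 + 0.2454·71.49 ≈ 83.5946...
→ 83.59.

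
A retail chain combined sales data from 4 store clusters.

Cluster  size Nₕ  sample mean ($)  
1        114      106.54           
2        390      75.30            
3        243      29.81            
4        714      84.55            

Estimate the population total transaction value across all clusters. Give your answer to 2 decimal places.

109125.09

1: 114·106.54 = 12145.56
2: 390·75.30 = 29367
3: 243·29.81 = 7243.83
4: 714·84.55 = 60368.7
τ̂ = Σ Nₕx̄ₕ = 109125.09.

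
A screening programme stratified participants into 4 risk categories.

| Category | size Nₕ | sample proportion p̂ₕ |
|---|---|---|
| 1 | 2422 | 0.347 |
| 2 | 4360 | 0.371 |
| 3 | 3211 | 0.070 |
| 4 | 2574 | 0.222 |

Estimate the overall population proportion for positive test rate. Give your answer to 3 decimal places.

N = 2422 + 4360 + 3211 + 2574 = 12567.
Overall proportion = Σ (Nₕ/N)·p̂ₕ.
Σ Nₕp̂ₕ = 840.434 + 1617.56 + 224.77 + 571.428 = 3254.192.
3254.192 / 12567 = 0.25895... → 0.259.

0.259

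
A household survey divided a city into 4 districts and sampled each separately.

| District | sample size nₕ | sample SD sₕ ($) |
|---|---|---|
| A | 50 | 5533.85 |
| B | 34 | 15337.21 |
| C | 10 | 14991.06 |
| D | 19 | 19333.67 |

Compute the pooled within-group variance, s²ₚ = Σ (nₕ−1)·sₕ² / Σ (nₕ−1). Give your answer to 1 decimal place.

A: (50−1)·5533.85² = 49·30623495.8225 = 1500551295.3025
B: (34−1)·15337.21² = 33·235230010.5841 = 7762590349.2753
C: (10−1)·14991.06² = 9·224731879.9236 = 2022586919.3124
D: (19−1)·19333.67² = 18·373790795.6689 = 6728234322.0402
Numerator = 18013962885.9304; denominator = Σ(nₕ−1) = 109.
s²ₚ = 18013962885.9304/109 = 165265714.550... → 165265714.5.

165265714.5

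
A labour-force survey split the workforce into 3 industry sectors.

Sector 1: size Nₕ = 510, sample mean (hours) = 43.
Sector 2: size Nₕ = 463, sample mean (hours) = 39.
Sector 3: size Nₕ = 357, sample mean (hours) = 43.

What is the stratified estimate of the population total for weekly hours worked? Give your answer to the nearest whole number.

55338

1: 510·43 = 21930
2: 463·39 = 18057
3: 357·43 = 15351
τ̂ = Σ Nₕx̄ₕ = 55338.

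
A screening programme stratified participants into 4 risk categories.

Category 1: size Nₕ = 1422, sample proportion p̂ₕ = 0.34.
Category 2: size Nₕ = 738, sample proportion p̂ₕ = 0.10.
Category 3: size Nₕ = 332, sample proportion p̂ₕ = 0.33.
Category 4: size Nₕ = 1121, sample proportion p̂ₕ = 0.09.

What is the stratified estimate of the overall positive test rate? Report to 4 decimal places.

Wₕ = Nₕ/N with N = 3613: 0.3936, 0.2043, 0.0919, 0.3103.
p̂_st = 0.3936·0.34 + 0.2043·0.10 + 0.0919·0.33 + 0.3103·0.09 ≈ 0.212491... → 0.2125.

0.2125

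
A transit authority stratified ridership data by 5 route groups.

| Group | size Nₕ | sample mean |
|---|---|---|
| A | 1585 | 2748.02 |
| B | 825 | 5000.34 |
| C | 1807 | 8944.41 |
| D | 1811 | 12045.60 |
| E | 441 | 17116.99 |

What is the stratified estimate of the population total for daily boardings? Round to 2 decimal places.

54006615.26

Population total = Σ Nₕ·x̄ₕ (each stratum's size times its mean).
1585·2748.02 + 825·5000.34 + 1807·8944.41 + 1811·12045.60 + 441·17116.99 = 4355611.7 + 4125280.5 + 16162548.87 + 21814581.6 + 7548592.59 = 54006615.26.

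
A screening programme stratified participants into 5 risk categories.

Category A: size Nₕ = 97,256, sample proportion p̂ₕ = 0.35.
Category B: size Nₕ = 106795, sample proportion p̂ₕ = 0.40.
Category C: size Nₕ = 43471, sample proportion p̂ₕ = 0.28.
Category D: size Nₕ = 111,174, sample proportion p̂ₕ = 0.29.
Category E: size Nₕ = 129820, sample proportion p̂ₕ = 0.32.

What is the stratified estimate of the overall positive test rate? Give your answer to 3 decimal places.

N = 97256 + 106795 + 43471 + 111174 + 129820 = 488516.
Overall proportion = Σ (Nₕ/N)·p̂ₕ.
Σ Nₕp̂ₕ = 34039.6 + 42718 + 12171.88 + 32240.46 + 41542.4 = 162712.34.
162712.34 / 488516 = 0.33307... → 0.333.

0.333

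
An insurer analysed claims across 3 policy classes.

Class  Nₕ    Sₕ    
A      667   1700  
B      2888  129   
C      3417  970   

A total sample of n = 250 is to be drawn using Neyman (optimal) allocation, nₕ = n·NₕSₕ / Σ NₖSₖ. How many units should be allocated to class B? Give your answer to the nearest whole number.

Σ NₕSₕ = 667·1700 + 2888·129 + 3417·970 = 4820942.
Share for B: 372552/4820942 = 0.07728.
n_B = 250 × 0.07728 = 19.319... → 19.

19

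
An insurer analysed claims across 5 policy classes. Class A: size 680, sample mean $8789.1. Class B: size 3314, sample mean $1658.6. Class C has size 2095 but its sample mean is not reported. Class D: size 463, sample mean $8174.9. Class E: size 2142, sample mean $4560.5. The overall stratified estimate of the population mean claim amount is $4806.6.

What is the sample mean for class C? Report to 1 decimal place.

8000.9

N = 680 + 3314 + 2095 + 463 + 2142 = 8694.
Overall total = μ·N = 4806.6·8694 = 41788580.4.
Subtract the known strata: 680·8789.1 + 3314·1658.6 + 463·8174.9 + 2142·4560.5 = 25026758.1.
Remaining total for class C: 41788580.4 − 25026758.1 = 16761822.3.
Divide by its size: 16761822.3 / 2095 = 8000.870... → 8000.9.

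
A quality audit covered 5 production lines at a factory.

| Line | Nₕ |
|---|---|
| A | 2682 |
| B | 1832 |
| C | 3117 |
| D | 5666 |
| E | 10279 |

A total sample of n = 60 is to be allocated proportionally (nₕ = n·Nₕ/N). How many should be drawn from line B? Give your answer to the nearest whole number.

N = 2682 + 1832 + 3117 + 5666 + 10279 = 23576.
n_B = 60·1832/23576 = 4.662... → 5.

5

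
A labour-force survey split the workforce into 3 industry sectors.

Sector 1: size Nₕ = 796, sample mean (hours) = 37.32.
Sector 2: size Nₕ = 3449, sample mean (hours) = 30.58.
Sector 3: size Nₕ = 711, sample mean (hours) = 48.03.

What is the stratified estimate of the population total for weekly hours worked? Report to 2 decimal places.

1: 796·37.32 = 29706.72
2: 3449·30.58 = 105470.42
3: 711·48.03 = 34149.33
τ̂ = Σ Nₕx̄ₕ = 169326.47.

169326.47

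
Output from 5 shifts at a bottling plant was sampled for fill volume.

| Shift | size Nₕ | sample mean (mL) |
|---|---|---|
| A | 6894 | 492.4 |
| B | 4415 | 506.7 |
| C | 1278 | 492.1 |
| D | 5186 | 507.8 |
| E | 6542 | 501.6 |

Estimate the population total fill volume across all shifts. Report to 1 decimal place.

Population total = Σ Nₕ·x̄ₕ (each stratum's size times its mean).
6894·492.4 + 4415·506.7 + 1278·492.1 + 5186·507.8 + 6542·501.6 = 3394605.6 + 2237080.5 + 628903.8 + 2633450.8 + 3281467.2 = 12175507.9.

12175507.9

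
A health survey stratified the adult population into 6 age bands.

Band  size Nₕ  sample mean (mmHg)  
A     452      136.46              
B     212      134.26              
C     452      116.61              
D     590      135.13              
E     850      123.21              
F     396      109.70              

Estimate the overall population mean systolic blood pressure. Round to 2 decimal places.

N = 452 + 212 + 452 + 590 + 850 + 396 = 2952.
Overall mean = Σ (Nₕ/N)·x̄ₕ — weight by population share, not a simple average.
Σ Nₕx̄ₕ = 452·136.46 + 212·134.26 + 452·116.61 + 590·135.13 + 850·123.21 + 396·109.70 = 61679.92 + 28463.12 + 52707.72 + 79726.7 + 104728.5 + 43441.2 = 370747.16.
Divide by N: 370747.16 / 2952 = 125.5919... → 125.59.

125.59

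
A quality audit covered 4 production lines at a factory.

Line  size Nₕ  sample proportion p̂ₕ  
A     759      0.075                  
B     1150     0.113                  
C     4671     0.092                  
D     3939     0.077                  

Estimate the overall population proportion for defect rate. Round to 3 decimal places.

N = 759 + 1150 + 4671 + 3939 = 10519.
Overall proportion = Σ (Nₕ/N)·p̂ₕ.
Σ Nₕp̂ₕ = 56.925 + 129.95 + 429.732 + 303.303 = 919.91.
919.91 / 10519 = 0.08745... → 0.087.

0.087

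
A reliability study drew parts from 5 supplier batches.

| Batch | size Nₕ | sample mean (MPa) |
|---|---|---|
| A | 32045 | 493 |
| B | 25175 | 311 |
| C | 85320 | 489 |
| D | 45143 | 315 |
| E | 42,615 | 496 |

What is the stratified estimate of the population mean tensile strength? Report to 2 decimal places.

x̄_st = (Σ Nₕx̄ₕ) / (Σ Nₕ) = (32045·493 + 25175·311 + 85320·489 + 45143·315 + 42615·496) / 230298
= 100706175 / 230298 = 437.2864... → 437.29.

437.29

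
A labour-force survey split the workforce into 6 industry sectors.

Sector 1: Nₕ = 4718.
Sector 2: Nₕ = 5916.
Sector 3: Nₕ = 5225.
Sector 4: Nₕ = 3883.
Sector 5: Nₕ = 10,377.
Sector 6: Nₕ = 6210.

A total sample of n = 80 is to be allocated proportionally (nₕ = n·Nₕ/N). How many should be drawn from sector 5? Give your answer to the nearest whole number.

23

N = 4718 + 5916 + 5225 + 3883 + 10377 + 6210 = 36329.
n_5 = 80·10377/36329 = 22.851... → 23.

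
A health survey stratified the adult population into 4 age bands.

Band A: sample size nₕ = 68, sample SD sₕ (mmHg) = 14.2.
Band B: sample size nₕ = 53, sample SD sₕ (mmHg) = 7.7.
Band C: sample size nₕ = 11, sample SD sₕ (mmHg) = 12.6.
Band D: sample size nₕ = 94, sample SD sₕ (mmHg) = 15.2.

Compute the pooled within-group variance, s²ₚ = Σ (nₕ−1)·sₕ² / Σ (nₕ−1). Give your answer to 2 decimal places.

Degrees of freedom: 67 + 52 + 10 + 93 = 222.
Σ(nₕ−1)sₕ² = 67·201.64 + 52·59.29 + 10·158.76 + 93·231.04 = 39667.28.
s²ₚ = 39667.28 / 222 = 178.6814... → 178.68.

178.68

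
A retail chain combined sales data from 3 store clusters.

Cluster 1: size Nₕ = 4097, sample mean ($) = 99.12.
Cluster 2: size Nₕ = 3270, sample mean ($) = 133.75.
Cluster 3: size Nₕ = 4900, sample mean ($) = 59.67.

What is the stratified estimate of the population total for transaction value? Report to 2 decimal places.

1: 4097·99.12 = 406094.64
2: 3270·133.75 = 437362.5
3: 4900·59.67 = 292383
τ̂ = Σ Nₕx̄ₕ = 1135840.14.

1135840.14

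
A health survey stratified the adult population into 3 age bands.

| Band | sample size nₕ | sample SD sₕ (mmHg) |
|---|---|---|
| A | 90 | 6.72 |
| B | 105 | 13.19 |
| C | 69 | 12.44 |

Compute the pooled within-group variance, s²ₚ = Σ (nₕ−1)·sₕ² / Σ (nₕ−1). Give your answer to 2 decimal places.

125.04

A: (90−1)·6.72² = 89·45.1584 = 4019.0976
B: (105−1)·13.19² = 104·173.9761 = 18093.5144
C: (69−1)·12.44² = 68·154.7536 = 10523.2448
Numerator = 32635.8568; denominator = Σ(nₕ−1) = 261.
s²ₚ = 32635.8568/261 = 125.0416... → 125.04.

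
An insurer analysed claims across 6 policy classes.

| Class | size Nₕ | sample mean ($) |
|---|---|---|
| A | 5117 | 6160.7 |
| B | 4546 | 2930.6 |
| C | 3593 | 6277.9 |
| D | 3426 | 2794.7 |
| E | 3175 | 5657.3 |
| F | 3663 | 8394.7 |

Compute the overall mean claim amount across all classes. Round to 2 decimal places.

5343.95

N = 5117 + 4546 + 3593 + 3426 + 3175 + 3663 = 23520.
Overall mean = Σ (Nₕ/N)·x̄ₕ — weight by population share, not a simple average.
Σ Nₕx̄ₕ = 5117·6160.7 + 4546·2930.6 + 3593·6277.9 + 3426·2794.7 + 3175·5657.3 + 3663·8394.7 = 31524301.9 + 13322507.6 + 22556494.7 + 9574642.2 + 17961927.5 + 30749786.1 = 125689660.
Divide by N: 125689660 / 23520 = 5343.9481... → 5343.95.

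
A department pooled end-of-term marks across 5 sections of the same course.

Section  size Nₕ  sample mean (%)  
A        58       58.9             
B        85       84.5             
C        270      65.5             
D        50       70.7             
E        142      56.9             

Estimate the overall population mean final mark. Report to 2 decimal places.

65.95

x̄_st = (Σ Nₕx̄ₕ) / (Σ Nₕ) = (58·58.9 + 85·84.5 + 270·65.5 + 50·70.7 + 142·56.9) / 605
= 39898.5 / 605 = 65.9479... → 65.95.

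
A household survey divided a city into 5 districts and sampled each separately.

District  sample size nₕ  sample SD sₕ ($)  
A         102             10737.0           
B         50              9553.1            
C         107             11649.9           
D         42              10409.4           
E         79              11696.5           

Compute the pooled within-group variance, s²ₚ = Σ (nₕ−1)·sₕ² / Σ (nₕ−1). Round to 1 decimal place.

121641000.1

Degrees of freedom: 101 + 49 + 106 + 41 + 78 = 375.
Σ(nₕ−1)sₕ² = 101·115283169 + 49·91261719.61 + 106·135720170.01 + 41·108355608.36 + 78·136808112.25 = 45615375049.21.
s²ₚ = 45615375049.21 / 375 = 121641000.131... → 121641000.1.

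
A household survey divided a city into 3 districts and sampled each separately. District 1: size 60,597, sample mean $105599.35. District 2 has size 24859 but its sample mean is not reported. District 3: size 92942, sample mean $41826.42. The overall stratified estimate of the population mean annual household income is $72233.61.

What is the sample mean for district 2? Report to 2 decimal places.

N = 60597 + 24859 + 92942 = 178398.
Overall total = μ·N = 72233.61·178398 = 12886331556.78.
Subtract the known strata: 60597·105599.35 + 92942·41826.42 = 10286434939.59.
Remaining total for district 2: 12886331556.78 − 10286434939.59 = 2599896617.19.
Divide by its size: 2599896617.19 / 24859 = 104585.7282... → 104585.73.

104585.73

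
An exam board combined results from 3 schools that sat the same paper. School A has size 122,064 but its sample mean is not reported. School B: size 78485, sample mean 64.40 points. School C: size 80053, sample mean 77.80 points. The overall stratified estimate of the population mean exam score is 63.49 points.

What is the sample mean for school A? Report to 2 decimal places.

Σ Nₕx̄ₕ = N·μ, so 122064·x̄_A = 280602·63.49 − (78485·64.40 + 80053·77.80).
= 17815420.98 − 11282557.4 = 6532863.58.
x̄_A = 6532863.58 / 122064 = 53.5200... → 53.52.

53.52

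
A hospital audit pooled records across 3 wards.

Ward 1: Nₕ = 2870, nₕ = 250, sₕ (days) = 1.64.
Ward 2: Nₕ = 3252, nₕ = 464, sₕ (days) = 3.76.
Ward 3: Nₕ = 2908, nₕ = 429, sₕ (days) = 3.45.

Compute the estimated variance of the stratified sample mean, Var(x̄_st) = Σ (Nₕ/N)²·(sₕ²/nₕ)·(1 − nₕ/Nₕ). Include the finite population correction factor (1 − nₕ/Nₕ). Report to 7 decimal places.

0.0068328

N = 9030; Wₕ = Nₕ/N.
ward 1: (2870/9030)²·1.64²/250·(1 − 250/2870) = 0.0009920998
ward 2: (3252/9030)²·3.76²/464·(1 − 464/3252) = 0.0033878605
ward 3: (2908/9030)²·3.45²/429·(1 − 429/2908) = 0.0024528801
Sum = 0.0068328404 → 0.0068328.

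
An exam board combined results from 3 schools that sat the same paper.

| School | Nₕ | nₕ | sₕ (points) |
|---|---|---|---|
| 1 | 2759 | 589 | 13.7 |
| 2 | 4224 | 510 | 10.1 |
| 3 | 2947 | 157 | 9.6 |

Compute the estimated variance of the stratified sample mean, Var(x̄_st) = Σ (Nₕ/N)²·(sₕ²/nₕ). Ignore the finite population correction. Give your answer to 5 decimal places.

0.11249

N = 9930; Wₕ = Nₕ/N.
school 1: (2759/9930)²·13.7²/589 = 0.02459975
school 2: (4224/9930)²·10.1²/510 = 0.03619278
school 3: (2947/9930)²·9.6²/157 = 0.05170167
Sum = 0.11249420 → 0.11249.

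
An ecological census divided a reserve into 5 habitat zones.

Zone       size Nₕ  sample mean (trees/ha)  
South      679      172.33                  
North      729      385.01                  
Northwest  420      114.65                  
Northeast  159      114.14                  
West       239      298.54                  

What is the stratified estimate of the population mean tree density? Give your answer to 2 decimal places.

N = 679 + 729 + 420 + 159 + 239 = 2226.
Overall mean = Σ (Nₕ/N)·x̄ₕ — weight by population share, not a simple average.
Σ Nₕx̄ₕ = 679·172.33 + 729·385.01 + 420·114.65 + 159·114.14 + 239·298.54 = 117012.07 + 280672.29 + 48153 + 18148.26 + 71351.06 = 535336.68.
Divide by N: 535336.68 / 2226 = 240.4927... → 240.49.

240.49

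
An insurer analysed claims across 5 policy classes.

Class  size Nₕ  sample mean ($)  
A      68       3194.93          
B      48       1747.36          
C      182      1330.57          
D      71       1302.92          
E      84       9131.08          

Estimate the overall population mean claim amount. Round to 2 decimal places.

3096.71

N = 453; weights Wₕ = Nₕ/N = (0.1501, 0.1060, 0.4018, 0.1567, 0.1854).
x̄_st = Σ Wₕ·x̄ₕ = 0.1501·3194.93 + 0.1060·1747.36 + 0.4018·1330.57 + 0.1567·1302.92 + 0.1854·9131.08 ≈ 3096.7115...
→ 3096.71.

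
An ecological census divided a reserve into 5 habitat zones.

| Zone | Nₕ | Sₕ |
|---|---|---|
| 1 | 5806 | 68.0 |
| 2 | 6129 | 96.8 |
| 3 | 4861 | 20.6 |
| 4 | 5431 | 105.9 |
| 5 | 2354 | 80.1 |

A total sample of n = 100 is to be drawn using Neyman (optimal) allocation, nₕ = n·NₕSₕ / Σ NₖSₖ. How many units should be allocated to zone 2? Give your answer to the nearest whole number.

Σ NₕSₕ = 5806·68.0 + 6129·96.8 + 4861·20.6 + 5431·105.9 + 2354·80.1 = 1851930.1.
Share for 2: 593287.2/1851930.1 = 0.32036.
n_2 = 100 × 0.32036 = 32.036... → 32.

32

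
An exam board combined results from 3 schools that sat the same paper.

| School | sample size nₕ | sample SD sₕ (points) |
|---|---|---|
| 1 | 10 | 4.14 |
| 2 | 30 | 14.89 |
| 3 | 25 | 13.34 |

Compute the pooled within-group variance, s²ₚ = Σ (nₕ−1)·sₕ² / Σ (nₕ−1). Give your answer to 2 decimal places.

175.08

1: (10−1)·4.14² = 9·17.1396 = 154.2564
2: (30−1)·14.89² = 29·221.7121 = 6429.6509
3: (25−1)·13.34² = 24·177.9556 = 4270.9344
Numerator = 10854.8417; denominator = Σ(nₕ−1) = 62.
s²ₚ = 10854.8417/62 = 175.0781... → 175.08.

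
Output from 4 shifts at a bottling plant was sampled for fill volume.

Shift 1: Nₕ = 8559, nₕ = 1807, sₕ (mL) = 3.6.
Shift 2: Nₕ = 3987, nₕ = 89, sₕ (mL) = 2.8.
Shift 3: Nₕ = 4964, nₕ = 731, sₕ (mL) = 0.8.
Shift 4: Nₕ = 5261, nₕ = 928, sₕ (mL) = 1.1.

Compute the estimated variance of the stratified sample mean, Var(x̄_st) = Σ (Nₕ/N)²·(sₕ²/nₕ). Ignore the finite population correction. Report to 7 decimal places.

N = 22771; Wₕ = Nₕ/N.
shift 1: (8559/22771)²·3.6²/1807 = 0.0010132782
shift 2: (3987/22771)²·2.8²/89 = 0.0027005630
shift 3: (4964/22771)²·0.8²/731 = 0.0000416066
shift 4: (5261/22771)²·1.1²/928 = 0.0000696001
Sum = 0.0038250479 → 0.0038250.

0.0038250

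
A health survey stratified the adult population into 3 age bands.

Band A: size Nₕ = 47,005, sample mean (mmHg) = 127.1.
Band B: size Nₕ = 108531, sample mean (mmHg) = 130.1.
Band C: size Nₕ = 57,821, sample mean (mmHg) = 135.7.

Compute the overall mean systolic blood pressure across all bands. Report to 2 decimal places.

N = 47005 + 108531 + 57821 = 213357.
Weight each subgroup mean by Nₕ/N and sum.
Σ Nₕx̄ₕ = 47005·127.1 + 108531·130.1 + 57821·135.7 = 5974335.5 + 14119883.1 + 7846309.7 = 27940528.3.
Divide by N: 27940528.3 / 213357 = 130.9567... → 130.96.

130.96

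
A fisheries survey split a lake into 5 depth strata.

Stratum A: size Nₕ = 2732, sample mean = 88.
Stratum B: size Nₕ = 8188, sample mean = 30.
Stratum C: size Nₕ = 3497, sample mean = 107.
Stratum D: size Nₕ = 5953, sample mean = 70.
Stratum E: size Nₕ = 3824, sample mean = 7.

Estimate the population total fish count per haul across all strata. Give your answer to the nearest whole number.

1303713

Population total = Σ Nₕ·x̄ₕ (each stratum's size times its mean).
2732·88 + 8188·30 + 3497·107 + 5953·70 + 3824·7 = 240416 + 245640 + 374179 + 416710 + 26768 = 1303713.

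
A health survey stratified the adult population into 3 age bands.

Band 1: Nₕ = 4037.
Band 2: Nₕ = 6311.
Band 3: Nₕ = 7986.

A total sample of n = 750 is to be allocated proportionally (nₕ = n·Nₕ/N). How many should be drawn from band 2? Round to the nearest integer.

258

N = 4037 + 6311 + 7986 = 18334.
n_2 = 750·6311/18334 = 258.168... → 258.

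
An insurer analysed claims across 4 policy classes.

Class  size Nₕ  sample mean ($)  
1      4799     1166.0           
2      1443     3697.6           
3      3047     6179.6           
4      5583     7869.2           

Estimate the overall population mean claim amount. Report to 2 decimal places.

N = 4799 + 1443 + 3047 + 5583 = 14872.
The stratified mean weights each stratum mean by its population share Nₕ/N.
Σ Nₕx̄ₕ = 4799·1166.0 + 1443·3697.6 + 3047·6179.6 + 5583·7869.2 = 5595634 + 5335636.8 + 18829241.2 + 43933743.6 = 73694255.6.
Divide by N: 73694255.6 / 14872 = 4955.2350... → 4955.24.

4955.24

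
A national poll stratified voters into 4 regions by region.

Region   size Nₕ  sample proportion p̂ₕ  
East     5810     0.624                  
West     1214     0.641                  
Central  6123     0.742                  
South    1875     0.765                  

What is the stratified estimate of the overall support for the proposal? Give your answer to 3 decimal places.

0.691

N = 5810 + 1214 + 6123 + 1875 = 15022.
Overall proportion = Σ (Nₕ/N)·p̂ₕ.
Σ Nₕp̂ₕ = 3625.44 + 778.174 + 4543.266 + 1434.375 = 10381.255.
10381.255 / 15022 = 0.69107... → 0.691.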